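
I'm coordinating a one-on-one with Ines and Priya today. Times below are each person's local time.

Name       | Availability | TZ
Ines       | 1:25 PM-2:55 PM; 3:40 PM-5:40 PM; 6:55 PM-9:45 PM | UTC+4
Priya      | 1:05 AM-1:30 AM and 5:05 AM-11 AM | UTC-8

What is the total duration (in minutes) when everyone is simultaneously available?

Ines in UTC: 09:25-10:55, 11:40-13:40, 14:55-17:45 (subtract 4h to convert from UTC+4).
Priya in UTC: 09:05-09:30, 13:05-19:00 (add 8h to convert from UTC-8).
Ines ∩ Priya: 09:25-09:30, 13:05-13:40, 14:55-17:45.
Summing the common windows: 5 + 35 + 170 = 210 minutes.

210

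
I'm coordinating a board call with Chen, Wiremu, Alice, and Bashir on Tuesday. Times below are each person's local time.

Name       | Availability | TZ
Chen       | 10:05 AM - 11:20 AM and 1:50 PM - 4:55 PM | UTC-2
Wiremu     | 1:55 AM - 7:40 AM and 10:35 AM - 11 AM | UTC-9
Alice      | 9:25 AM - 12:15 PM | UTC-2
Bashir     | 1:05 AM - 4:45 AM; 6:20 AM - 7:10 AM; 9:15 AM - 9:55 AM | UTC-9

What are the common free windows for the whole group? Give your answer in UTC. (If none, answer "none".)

12:05-13:20

Chen in UTC: 12:05-13:20, 15:50-18:55 (add 2h to convert from UTC-2).
Wiremu in UTC: 10:55-16:40, 19:35-20:00 (add 9h to convert from UTC-9).
Alice in UTC: 11:25-14:15 (add 2h to convert from UTC-2).
Bashir in UTC: 10:05-13:45, 15:20-16:10, 18:15-18:55 (add 9h to convert from UTC-9).
Chen ∩ Wiremu: 12:05-13:20, 15:50-16:40.
Chen ∩ Wiremu ∩ Alice: 12:05-13:20.
Chen ∩ Wiremu ∩ Alice ∩ Bashir: 12:05-13:20.
So the common availability across everyone is 12:05-13:20.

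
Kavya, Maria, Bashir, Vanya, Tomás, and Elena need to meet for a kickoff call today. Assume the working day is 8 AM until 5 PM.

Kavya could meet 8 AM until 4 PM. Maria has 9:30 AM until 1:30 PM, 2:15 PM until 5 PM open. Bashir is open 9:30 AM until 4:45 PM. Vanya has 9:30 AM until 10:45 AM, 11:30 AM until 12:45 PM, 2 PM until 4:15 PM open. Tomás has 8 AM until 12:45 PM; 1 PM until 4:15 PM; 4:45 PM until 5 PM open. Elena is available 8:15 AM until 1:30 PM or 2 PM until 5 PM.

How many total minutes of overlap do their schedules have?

Kavya ∩ Maria: 09:30-13:30, 14:15-16:00.
Kavya ∩ Maria ∩ Bashir: 09:30-13:30, 14:15-16:00.
Kavya ∩ Maria ∩ Bashir ∩ Vanya: 09:30-10:45, 11:30-12:45, 14:15-16:00.
Kavya ∩ Maria ∩ Bashir ∩ Vanya ∩ Tomás: 09:30-10:45, 11:30-12:45, 14:15-16:00.
Kavya ∩ Maria ∩ Bashir ∩ Vanya ∩ Tomás ∩ Elena: 09:30-10:45, 11:30-12:45, 14:15-16:00.
Summing the common windows: 75 + 75 + 105 = 255 minutes.

255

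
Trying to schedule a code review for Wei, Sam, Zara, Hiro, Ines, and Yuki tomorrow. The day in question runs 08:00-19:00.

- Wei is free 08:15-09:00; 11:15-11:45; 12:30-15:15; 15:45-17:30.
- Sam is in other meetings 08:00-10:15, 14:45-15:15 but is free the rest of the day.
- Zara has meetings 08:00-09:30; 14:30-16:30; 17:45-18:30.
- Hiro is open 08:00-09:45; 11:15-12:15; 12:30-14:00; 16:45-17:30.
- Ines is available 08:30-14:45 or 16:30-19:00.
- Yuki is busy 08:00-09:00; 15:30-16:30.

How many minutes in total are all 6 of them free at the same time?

Wei free: 08:15-09:00, 11:15-11:45, 12:30-15:15, 15:45-17:30.
Sam free: 10:15-14:45, 15:15-19:00 (invert busy blocks within the working day).
Zara free: 09:30-14:30, 16:30-17:45, 18:30-19:00 (invert busy blocks within the working day).
Hiro free: 08:00-09:45, 11:15-12:15, 12:30-14:00, 16:45-17:30.
Ines free: 08:30-14:45, 16:30-19:00.
Yuki free: 09:00-15:30, 16:30-19:00 (invert busy blocks within the working day).
Wei ∩ Sam: 11:15-11:45, 12:30-14:45, 15:45-17:30.
Wei ∩ Sam ∩ Zara: 11:15-11:45, 12:30-14:30, 16:30-17:30.
Wei ∩ Sam ∩ Zara ∩ Hiro: 11:15-11:45, 12:30-14:00, 16:45-17:30.
Wei ∩ Sam ∩ Zara ∩ Hiro ∩ Ines: 11:15-11:45, 12:30-14:00, 16:45-17:30.
Wei ∩ Sam ∩ Zara ∩ Hiro ∩ Ines ∩ Yuki: 11:15-11:45, 12:30-14:00, 16:45-17:30.
Summing the common windows: 30 + 90 + 45 = 165 minutes.

165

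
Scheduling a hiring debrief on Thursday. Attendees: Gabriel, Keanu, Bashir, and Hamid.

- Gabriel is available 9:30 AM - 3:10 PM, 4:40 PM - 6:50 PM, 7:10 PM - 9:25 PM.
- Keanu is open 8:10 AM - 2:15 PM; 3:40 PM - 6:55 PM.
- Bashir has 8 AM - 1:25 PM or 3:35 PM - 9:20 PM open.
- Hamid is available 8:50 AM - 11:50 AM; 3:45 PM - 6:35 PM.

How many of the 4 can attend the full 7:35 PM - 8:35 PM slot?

Gabriel and Bashir can make the full 19:35-20:35 slot — that's 2.

2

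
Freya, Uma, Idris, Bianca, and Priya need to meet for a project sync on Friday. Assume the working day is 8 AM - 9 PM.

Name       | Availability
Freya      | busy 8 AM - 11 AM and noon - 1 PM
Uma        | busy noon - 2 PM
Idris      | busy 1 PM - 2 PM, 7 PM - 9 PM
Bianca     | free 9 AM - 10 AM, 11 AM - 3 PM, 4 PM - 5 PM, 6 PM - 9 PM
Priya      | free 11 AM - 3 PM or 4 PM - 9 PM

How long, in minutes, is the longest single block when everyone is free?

Freya free: 11:00-12:00, 13:00-21:00 (invert busy blocks within the working day).
Uma free: 08:00-12:00, 14:00-21:00 (invert busy blocks within the working day).
Idris free: 08:00-13:00, 14:00-19:00 (invert busy blocks within the working day).
Bianca free: 09:00-10:00, 11:00-15:00, 16:00-17:00, 18:00-21:00.
Priya free: 11:00-15:00, 16:00-21:00.
Freya ∩ Uma: 11:00-12:00, 14:00-21:00.
Freya ∩ Uma ∩ Idris: 11:00-12:00, 14:00-19:00.
Freya ∩ Uma ∩ Idris ∩ Bianca: 11:00-12:00, 14:00-15:00, 16:00-17:00, 18:00-19:00.
Freya ∩ Uma ∩ Idris ∩ Bianca ∩ Priya: 11:00-12:00, 14:00-15:00, 16:00-17:00, 18:00-19:00.
The longest is 11:00-12:00 at 60 minutes.

60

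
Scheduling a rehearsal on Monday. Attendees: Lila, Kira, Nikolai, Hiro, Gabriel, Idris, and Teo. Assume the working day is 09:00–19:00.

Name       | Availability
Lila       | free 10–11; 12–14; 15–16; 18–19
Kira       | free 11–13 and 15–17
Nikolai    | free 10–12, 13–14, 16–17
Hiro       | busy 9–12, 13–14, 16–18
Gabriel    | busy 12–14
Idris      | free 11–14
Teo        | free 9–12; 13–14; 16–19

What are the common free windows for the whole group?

Lila free: 10:00-11:00, 12:00-14:00, 15:00-16:00, 18:00-19:00.
Kira free: 11:00-13:00, 15:00-17:00.
Nikolai free: 10:00-12:00, 13:00-14:00, 16:00-17:00.
Hiro free: 12:00-13:00, 14:00-16:00, 18:00-19:00 (invert busy blocks within the working day).
Gabriel free: 09:00-12:00, 14:00-19:00 (invert busy blocks within the working day).
Idris free: 11:00-14:00.
Teo free: 09:00-12:00, 13:00-14:00, 16:00-19:00.
Lila ∩ Kira: 12:00-13:00, 15:00-16:00.
Lila ∩ Kira ∩ Nikolai: ∅.
Lila ∩ Kira ∩ Nikolai ∩ Hiro: ∅.
Lila ∩ Kira ∩ Nikolai ∩ Hiro ∩ Gabriel: ∅.
Lila ∩ Kira ∩ Nikolai ∩ Hiro ∩ Gabriel ∩ Idris: ∅.
Lila ∩ Kira ∩ Nikolai ∩ Hiro ∩ Gabriel ∩ Idris ∩ Teo: ∅.
There is no time when everyone is free.

none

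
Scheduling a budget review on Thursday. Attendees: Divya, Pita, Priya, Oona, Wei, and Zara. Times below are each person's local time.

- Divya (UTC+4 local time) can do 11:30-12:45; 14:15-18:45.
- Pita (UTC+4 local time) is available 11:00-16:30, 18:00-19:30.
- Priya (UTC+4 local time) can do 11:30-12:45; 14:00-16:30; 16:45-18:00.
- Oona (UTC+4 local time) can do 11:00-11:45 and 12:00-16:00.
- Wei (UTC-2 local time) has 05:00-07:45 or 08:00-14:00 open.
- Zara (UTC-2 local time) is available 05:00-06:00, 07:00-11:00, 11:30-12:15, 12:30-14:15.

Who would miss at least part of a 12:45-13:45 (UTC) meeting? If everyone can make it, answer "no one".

Oona, Pita, Zara

Divya in UTC: 07:30-08:45, 10:15-14:45 (subtract 4h to convert from UTC+4).
Pita in UTC: 07:00-12:30, 14:00-15:30 (subtract 4h to convert from UTC+4).
Priya in UTC: 07:30-08:45, 10:00-12:30, 12:45-14:00 (subtract 4h to convert from UTC+4).
Oona in UTC: 07:00-07:45, 08:00-12:00 (subtract 4h to convert from UTC+4).
Wei in UTC: 07:00-09:45, 10:00-16:00 (add 2h to convert from UTC-2).
Zara in UTC: 07:00-08:00, 09:00-13:00, 13:30-14:15, 14:30-16:15 (add 2h to convert from UTC-2).
Divya: free for 12:45-13:45. Pita: not fully free for 12:45-13:45. Priya: free for 12:45-13:45. Oona: not fully free for 12:45-13:45. Wei: free for 12:45-13:45. Zara: not fully free for 12:45-13:45.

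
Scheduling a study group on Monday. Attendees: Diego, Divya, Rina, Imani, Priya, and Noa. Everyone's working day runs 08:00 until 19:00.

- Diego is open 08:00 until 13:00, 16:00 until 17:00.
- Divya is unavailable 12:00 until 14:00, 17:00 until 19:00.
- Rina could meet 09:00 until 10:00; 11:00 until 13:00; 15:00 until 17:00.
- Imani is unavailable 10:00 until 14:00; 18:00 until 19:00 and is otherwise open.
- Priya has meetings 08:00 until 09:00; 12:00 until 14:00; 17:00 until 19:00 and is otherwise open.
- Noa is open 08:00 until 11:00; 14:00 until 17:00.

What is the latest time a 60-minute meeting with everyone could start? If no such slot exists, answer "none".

Diego free: 08:00-13:00, 16:00-17:00.
Divya free: 08:00-12:00, 14:00-17:00 (invert busy blocks within the working day).
Rina free: 09:00-10:00, 11:00-13:00, 15:00-17:00.
Imani free: 08:00-10:00, 14:00-18:00 (invert busy blocks within the working day).
Priya free: 09:00-12:00, 14:00-17:00 (invert busy blocks within the working day).
Noa free: 08:00-11:00, 14:00-17:00.
Diego ∩ Divya: 08:00-12:00, 16:00-17:00.
Diego ∩ Divya ∩ Rina: 09:00-10:00, 11:00-12:00, 16:00-17:00.
Diego ∩ Divya ∩ Rina ∩ Imani: 09:00-10:00, 16:00-17:00.
Diego ∩ Divya ∩ Rina ∩ Imani ∩ Priya: 09:00-10:00, 16:00-17:00.
Diego ∩ Divya ∩ Rina ∩ Imani ∩ Priya ∩ Noa: 09:00-10:00, 16:00-17:00.
So the common availability across everyone is 09:00-10:00, 16:00-17:00.
The last common window of at least 60 minutes is 16:00-17:00; a 60-minute meeting can start as late as 16:00 and still end by 17:00.

16:00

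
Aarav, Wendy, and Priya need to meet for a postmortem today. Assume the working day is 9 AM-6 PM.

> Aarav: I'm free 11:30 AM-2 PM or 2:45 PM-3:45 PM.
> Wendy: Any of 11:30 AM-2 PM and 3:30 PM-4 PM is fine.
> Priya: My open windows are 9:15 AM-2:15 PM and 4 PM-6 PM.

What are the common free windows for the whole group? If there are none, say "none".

11:30-14:00

Aarav ∩ Wendy: 11:30-14:00, 15:30-15:45.
Aarav ∩ Wendy ∩ Priya: 11:30-14:00.
Those are the intersection windows.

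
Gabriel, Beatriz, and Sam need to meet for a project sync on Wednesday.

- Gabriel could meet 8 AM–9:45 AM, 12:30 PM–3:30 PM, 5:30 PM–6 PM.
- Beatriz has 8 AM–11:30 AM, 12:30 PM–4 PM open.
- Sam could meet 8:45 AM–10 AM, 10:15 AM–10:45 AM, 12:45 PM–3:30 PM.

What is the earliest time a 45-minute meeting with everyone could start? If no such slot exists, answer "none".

Gabriel ∩ Beatriz: 08:00-09:45, 12:30-15:30.
Gabriel ∩ Beatriz ∩ Sam: 08:45-09:45, 12:45-15:30.
So the common availability across everyone is 08:45-09:45, 12:45-15:30.
The first common window of at least 45 minutes is 08:45-09:45, so the earliest start is 08:45.

08:45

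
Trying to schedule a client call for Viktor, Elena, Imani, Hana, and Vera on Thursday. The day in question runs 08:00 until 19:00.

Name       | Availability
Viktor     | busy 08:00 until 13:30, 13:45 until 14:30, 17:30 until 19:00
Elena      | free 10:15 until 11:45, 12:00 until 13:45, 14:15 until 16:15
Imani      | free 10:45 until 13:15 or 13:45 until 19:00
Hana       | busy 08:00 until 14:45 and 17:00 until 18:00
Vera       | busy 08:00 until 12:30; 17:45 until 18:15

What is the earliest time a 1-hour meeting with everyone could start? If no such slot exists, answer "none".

14:45

Viktor free: 13:30-13:45, 14:30-17:30 (invert busy blocks within the working day).
Elena free: 10:15-11:45, 12:00-13:45, 14:15-16:15.
Imani free: 10:45-13:15, 13:45-19:00.
Hana free: 14:45-17:00, 18:00-19:00 (invert busy blocks within the working day).
Vera free: 12:30-17:45, 18:15-19:00 (invert busy blocks within the working day).
Viktor ∩ Elena: 13:30-13:45, 14:30-16:15.
Viktor ∩ Elena ∩ Imani: 14:30-16:15.
Viktor ∩ Elena ∩ Imani ∩ Hana: 14:45-16:15.
Viktor ∩ Elena ∩ Imani ∩ Hana ∩ Vera: 14:45-16:15.
The first common window of at least 60 minutes is 14:45-16:15, so the earliest start is 14:45.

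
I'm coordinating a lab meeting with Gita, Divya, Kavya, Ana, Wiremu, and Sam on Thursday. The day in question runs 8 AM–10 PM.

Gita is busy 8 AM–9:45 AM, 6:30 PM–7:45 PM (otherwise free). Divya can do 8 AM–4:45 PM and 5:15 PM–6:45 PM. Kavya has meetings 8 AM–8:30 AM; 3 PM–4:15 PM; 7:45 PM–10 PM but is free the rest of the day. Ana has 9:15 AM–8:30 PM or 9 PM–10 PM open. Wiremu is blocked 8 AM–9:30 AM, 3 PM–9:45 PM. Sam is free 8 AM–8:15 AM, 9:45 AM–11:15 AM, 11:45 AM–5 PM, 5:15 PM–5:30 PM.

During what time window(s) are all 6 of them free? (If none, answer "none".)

09:45-11:15, 11:45-15:00

Gita free: 09:45-18:30, 19:45-22:00 (invert busy blocks within the working day).
Divya free: 08:00-16:45, 17:15-18:45.
Kavya free: 08:30-15:00, 16:15-19:45 (invert busy blocks within the working day).
Ana free: 09:15-20:30, 21:00-22:00.
Wiremu free: 09:30-15:00, 21:45-22:00 (invert busy blocks within the working day).
Sam free: 08:00-08:15, 09:45-11:15, 11:45-17:00, 17:15-17:30.
Gita ∩ Divya: 09:45-16:45, 17:15-18:30.
Gita ∩ Divya ∩ Kavya: 09:45-15:00, 16:15-16:45, 17:15-18:30.
Gita ∩ Divya ∩ Kavya ∩ Ana: 09:45-15:00, 16:15-16:45, 17:15-18:30.
Gita ∩ Divya ∩ Kavya ∩ Ana ∩ Wiremu: 09:45-15:00.
Gita ∩ Divya ∩ Kavya ∩ Ana ∩ Wiremu ∩ Sam: 09:45-11:15, 11:45-15:00.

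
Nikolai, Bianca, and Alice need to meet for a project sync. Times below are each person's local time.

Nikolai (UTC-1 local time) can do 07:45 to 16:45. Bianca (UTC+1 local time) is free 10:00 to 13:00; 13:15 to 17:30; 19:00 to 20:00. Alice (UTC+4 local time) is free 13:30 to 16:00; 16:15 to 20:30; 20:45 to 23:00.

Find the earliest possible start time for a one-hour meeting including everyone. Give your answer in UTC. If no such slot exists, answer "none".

Nikolai in UTC: 08:45-17:45 (add 1h to convert from UTC-1).
Bianca in UTC: 09:00-12:00, 12:15-16:30, 18:00-19:00 (subtract 1h to convert from UTC+1).
Alice in UTC: 09:30-12:00, 12:15-16:30, 16:45-19:00 (subtract 4h to convert from UTC+4).
Nikolai ∩ Bianca: 09:00-12:00, 12:15-16:30.
Nikolai ∩ Bianca ∩ Alice: 09:30-12:00, 12:15-16:30.
The first common window of at least 60 minutes is 09:30-12:00, so the earliest start is 09:30.

09:30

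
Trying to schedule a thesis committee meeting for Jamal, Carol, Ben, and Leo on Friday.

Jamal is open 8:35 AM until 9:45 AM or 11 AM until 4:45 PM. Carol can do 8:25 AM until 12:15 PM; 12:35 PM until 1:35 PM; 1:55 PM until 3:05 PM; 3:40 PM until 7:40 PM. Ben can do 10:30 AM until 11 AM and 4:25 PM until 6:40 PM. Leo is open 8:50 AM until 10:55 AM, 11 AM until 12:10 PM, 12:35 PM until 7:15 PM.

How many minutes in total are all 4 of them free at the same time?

20

Jamal ∩ Carol: 08:35-09:45, 11:00-12:15, 12:35-13:35, 13:55-15:05, 15:40-16:45.
Jamal ∩ Carol ∩ Ben: 16:25-16:45.
Jamal ∩ Carol ∩ Ben ∩ Leo: 16:25-16:45.
That's a single block of 20 minutes.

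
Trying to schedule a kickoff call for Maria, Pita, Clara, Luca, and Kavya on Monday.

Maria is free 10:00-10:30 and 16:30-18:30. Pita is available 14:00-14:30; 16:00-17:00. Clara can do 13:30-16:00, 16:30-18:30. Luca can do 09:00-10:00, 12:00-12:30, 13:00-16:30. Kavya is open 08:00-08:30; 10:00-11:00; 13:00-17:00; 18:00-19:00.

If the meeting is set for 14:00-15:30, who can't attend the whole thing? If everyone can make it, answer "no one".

Maria, Pita

Maria: not fully free for 14:00-15:30. Pita: not fully free for 14:00-15:30. Clara: free for 14:00-15:30. Luca: free for 14:00-15:30. Kavya: free for 14:00-15:30.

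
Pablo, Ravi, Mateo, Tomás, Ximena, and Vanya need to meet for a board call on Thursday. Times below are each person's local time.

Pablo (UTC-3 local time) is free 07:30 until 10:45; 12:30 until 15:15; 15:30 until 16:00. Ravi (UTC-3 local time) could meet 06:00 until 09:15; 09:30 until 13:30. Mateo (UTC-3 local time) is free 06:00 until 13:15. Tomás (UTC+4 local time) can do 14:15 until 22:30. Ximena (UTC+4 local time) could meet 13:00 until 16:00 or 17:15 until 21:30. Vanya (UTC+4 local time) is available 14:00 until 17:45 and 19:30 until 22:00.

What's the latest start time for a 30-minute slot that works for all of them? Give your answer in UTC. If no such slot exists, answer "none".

Pablo in UTC: 10:30-13:45, 15:30-18:15, 18:30-19:00 (add 3h to convert from UTC-3).
Ravi in UTC: 09:00-12:15, 12:30-16:30 (add 3h to convert from UTC-3).
Mateo in UTC: 09:00-16:15 (add 3h to convert from UTC-3).
Tomás in UTC: 10:15-18:30 (subtract 4h to convert from UTC+4).
Ximena in UTC: 09:00-12:00, 13:15-17:30 (subtract 4h to convert from UTC+4).
Vanya in UTC: 10:00-13:45, 15:30-18:00 (subtract 4h to convert from UTC+4).
Pablo ∩ Ravi: 10:30-12:15, 12:30-13:45, 15:30-16:30.
Pablo ∩ Ravi ∩ Mateo: 10:30-12:15, 12:30-13:45, 15:30-16:15.
Pablo ∩ Ravi ∩ Mateo ∩ Tomás: 10:30-12:15, 12:30-13:45, 15:30-16:15.
Pablo ∩ Ravi ∩ Mateo ∩ Tomás ∩ Ximena: 10:30-12:00, 13:15-13:45, 15:30-16:15.
Pablo ∩ Ravi ∩ Mateo ∩ Tomás ∩ Ximena ∩ Vanya: 10:30-12:00, 13:15-13:45, 15:30-16:15.
The last common window of at least 30 minutes is 15:30-16:15; a 30-minute meeting can start as late as 15:45 and still end by 16:15.

15:45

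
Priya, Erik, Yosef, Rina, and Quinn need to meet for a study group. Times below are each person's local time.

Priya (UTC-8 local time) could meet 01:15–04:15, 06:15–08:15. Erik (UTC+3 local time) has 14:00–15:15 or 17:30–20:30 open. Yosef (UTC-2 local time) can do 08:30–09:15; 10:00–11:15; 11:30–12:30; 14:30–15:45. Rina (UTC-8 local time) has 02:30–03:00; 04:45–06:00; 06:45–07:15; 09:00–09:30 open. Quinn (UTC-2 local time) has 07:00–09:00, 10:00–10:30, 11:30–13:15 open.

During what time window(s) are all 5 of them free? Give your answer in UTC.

none

Priya in UTC: 09:15-12:15, 14:15-16:15 (add 8h to convert from UTC-8).
Erik in UTC: 11:00-12:15, 14:30-17:30 (subtract 3h to convert from UTC+3).
Yosef in UTC: 10:30-11:15, 12:00-13:15, 13:30-14:30, 16:30-17:45 (add 2h to convert from UTC-2).
Rina in UTC: 10:30-11:00, 12:45-14:00, 14:45-15:15, 17:00-17:30 (add 8h to convert from UTC-8).
Quinn in UTC: 09:00-11:00, 12:00-12:30, 13:30-15:15 (add 2h to convert from UTC-2).
Priya ∩ Erik: 11:00-12:15, 14:30-16:15.
Priya ∩ Erik ∩ Yosef: 11:00-11:15, 12:00-12:15.
Priya ∩ Erik ∩ Yosef ∩ Rina: ∅.
Priya ∩ Erik ∩ Yosef ∩ Rina ∩ Quinn: ∅.
There is no time when everyone is free.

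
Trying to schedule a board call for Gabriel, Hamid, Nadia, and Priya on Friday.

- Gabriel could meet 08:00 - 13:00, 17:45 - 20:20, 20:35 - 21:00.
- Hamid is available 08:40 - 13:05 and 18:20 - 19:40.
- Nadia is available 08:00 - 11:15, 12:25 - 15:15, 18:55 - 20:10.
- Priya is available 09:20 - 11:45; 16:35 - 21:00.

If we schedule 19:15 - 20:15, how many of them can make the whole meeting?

Gabriel and Priya can make the full 19:15-20:15 slot — that's 2.

2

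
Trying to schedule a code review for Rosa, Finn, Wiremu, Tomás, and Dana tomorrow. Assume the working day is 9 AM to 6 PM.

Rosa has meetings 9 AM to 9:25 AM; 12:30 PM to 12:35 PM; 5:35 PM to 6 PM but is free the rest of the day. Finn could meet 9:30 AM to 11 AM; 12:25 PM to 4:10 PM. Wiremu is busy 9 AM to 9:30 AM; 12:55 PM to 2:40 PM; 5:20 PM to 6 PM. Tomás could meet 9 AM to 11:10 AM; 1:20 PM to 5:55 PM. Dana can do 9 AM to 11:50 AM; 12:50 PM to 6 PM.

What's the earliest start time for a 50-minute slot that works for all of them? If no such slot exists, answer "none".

09:30

Rosa free: 09:25-12:30, 12:35-17:35 (invert busy blocks within the working day).
Finn free: 09:30-11:00, 12:25-16:10.
Wiremu free: 09:30-12:55, 14:40-17:20 (invert busy blocks within the working day).
Tomás free: 09:00-11:10, 13:20-17:55.
Dana free: 09:00-11:50, 12:50-18:00.
Rosa ∩ Finn: 09:30-11:00, 12:25-12:30, 12:35-16:10.
Rosa ∩ Finn ∩ Wiremu: 09:30-11:00, 12:25-12:30, 12:35-12:55, 14:40-16:10.
Rosa ∩ Finn ∩ Wiremu ∩ Tomás: 09:30-11:00, 14:40-16:10.
Rosa ∩ Finn ∩ Wiremu ∩ Tomás ∩ Dana: 09:30-11:00, 14:40-16:10.
The first common window of at least 50 minutes is 09:30-11:00, so the earliest start is 09:30.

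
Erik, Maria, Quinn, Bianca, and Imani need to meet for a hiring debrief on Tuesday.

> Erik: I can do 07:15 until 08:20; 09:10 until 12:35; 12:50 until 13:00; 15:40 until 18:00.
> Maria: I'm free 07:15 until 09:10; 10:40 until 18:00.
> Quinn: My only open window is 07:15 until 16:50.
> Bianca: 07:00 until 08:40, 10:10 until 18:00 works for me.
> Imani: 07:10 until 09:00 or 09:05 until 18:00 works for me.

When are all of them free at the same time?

07:15-08:20, 10:40-12:35, 12:50-13:00, 15:40-16:50

Erik ∩ Maria: 07:15-08:20, 10:40-12:35, 12:50-13:00, 15:40-18:00.
Erik ∩ Maria ∩ Quinn: 07:15-08:20, 10:40-12:35, 12:50-13:00, 15:40-16:50.
Erik ∩ Maria ∩ Quinn ∩ Bianca: 07:15-08:20, 10:40-12:35, 12:50-13:00, 15:40-16:50.
Erik ∩ Maria ∩ Quinn ∩ Bianca ∩ Imani: 07:15-08:20, 10:40-12:35, 12:50-13:00, 15:40-16:50.
Those are the intersection windows.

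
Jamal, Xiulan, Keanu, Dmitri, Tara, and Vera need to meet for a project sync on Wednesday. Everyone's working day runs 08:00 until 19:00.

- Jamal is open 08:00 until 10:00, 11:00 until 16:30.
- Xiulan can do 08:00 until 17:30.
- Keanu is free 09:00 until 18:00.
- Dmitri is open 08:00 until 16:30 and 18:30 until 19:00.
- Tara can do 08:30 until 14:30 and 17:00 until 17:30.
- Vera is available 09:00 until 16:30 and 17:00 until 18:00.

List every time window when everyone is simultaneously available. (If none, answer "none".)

09:00-10:00, 11:00-14:30

Jamal ∩ Xiulan: 08:00-10:00, 11:00-16:30.
Jamal ∩ Xiulan ∩ Keanu: 09:00-10:00, 11:00-16:30.
Jamal ∩ Xiulan ∩ Keanu ∩ Dmitri: 09:00-10:00, 11:00-16:30.
Jamal ∩ Xiulan ∩ Keanu ∩ Dmitri ∩ Tara: 09:00-10:00, 11:00-14:30.
Jamal ∩ Xiulan ∩ Keanu ∩ Dmitri ∩ Tara ∩ Vera: 09:00-10:00, 11:00-14:30.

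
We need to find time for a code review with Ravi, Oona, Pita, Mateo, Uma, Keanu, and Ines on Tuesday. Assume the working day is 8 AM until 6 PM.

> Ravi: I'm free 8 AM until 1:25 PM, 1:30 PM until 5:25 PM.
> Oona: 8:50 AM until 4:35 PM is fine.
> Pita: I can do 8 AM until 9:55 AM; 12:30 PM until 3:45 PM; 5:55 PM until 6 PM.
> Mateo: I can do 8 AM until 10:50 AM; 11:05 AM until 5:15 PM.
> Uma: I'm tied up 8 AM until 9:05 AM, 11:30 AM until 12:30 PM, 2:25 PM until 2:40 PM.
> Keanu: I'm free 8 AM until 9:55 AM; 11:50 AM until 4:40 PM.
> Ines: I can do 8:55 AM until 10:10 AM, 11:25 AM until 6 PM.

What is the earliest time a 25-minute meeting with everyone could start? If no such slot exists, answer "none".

Ravi free: 08:00-13:25, 13:30-17:25.
Oona free: 08:50-16:35.
Pita free: 08:00-09:55, 12:30-15:45, 17:55-18:00.
Mateo free: 08:00-10:50, 11:05-17:15.
Uma free: 09:05-11:30, 12:30-14:25, 14:40-18:00 (invert busy blocks within the working day).
Keanu free: 08:00-09:55, 11:50-16:40.
Ines free: 08:55-10:10, 11:25-18:00.
Ravi ∩ Oona: 08:50-13:25, 13:30-16:35.
Ravi ∩ Oona ∩ Pita: 08:50-09:55, 12:30-13:25, 13:30-15:45.
Ravi ∩ Oona ∩ Pita ∩ Mateo: 08:50-09:55, 12:30-13:25, 13:30-15:45.
Ravi ∩ Oona ∩ Pita ∩ Mateo ∩ Uma: 09:05-09:55, 12:30-13:25, 13:30-14:25, 14:40-15:45.
Ravi ∩ Oona ∩ Pita ∩ Mateo ∩ Uma ∩ Keanu: 09:05-09:55, 12:30-13:25, 13:30-14:25, 14:40-15:45.
Ravi ∩ Oona ∩ Pita ∩ Mateo ∩ Uma ∩ Keanu ∩ Ines: 09:05-09:55, 12:30-13:25, 13:30-14:25, 14:40-15:45.
So the common availability across everyone is 09:05-09:55, 12:30-13:25, 13:30-14:25, 14:40-15:45.
The first common window of at least 25 minutes is 09:05-09:55, so the earliest start is 09:05.

09:05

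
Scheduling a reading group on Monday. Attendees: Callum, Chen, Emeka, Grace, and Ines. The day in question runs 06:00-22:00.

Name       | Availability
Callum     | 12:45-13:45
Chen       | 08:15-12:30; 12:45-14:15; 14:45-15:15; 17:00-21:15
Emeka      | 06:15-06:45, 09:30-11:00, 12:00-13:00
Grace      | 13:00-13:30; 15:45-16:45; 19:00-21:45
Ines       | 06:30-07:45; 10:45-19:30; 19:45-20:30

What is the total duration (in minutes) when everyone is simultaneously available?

0

Callum ∩ Chen: 12:45-13:45.
Callum ∩ Chen ∩ Emeka: 12:45-13:00.
Callum ∩ Chen ∩ Emeka ∩ Grace: ∅.
Callum ∩ Chen ∩ Emeka ∩ Grace ∩ Ines: ∅.
There is no time when everyone is free.
There is no common window, so the total is 0 minutes.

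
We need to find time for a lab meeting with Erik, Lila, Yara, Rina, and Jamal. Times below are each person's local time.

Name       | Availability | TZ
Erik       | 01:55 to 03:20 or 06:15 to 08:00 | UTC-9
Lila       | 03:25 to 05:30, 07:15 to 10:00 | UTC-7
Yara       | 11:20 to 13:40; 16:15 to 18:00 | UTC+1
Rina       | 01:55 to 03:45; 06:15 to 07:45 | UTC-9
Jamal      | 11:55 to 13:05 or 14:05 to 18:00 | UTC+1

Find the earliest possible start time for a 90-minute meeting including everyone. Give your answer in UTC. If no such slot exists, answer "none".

15:15

Erik in UTC: 10:55-12:20, 15:15-17:00 (add 9h to convert from UTC-9).
Lila in UTC: 10:25-12:30, 14:15-17:00 (add 7h to convert from UTC-7).
Yara in UTC: 10:20-12:40, 15:15-17:00 (subtract 1h to convert from UTC+1).
Rina in UTC: 10:55-12:45, 15:15-16:45 (add 9h to convert from UTC-9).
Jamal in UTC: 10:55-12:05, 13:05-17:00 (subtract 1h to convert from UTC+1).
Erik ∩ Lila: 10:55-12:20, 15:15-17:00.
Erik ∩ Lila ∩ Yara: 10:55-12:20, 15:15-17:00.
Erik ∩ Lila ∩ Yara ∩ Rina: 10:55-12:20, 15:15-16:45.
Erik ∩ Lila ∩ Yara ∩ Rina ∩ Jamal: 10:55-12:05, 15:15-16:45.
The first common window of at least 90 minutes is 15:15-16:45, so the earliest start is 15:15.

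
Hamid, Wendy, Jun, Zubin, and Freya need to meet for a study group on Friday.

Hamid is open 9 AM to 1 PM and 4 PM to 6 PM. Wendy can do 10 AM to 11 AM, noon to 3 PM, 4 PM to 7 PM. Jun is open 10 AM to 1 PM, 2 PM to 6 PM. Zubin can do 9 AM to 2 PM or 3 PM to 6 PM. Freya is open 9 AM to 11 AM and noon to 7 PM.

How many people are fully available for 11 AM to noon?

Hamid, Jun, and Zubin can make the full 11:00-12:00 slot — that's 3.

3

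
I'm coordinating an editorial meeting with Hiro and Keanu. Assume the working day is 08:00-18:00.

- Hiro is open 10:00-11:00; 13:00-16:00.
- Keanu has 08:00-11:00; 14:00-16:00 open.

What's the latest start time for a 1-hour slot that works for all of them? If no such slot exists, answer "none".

15:00

Hiro ∩ Keanu: 10:00-11:00, 14:00-16:00.
Those are the intersection windows.
The last common window of at least 60 minutes is 14:00-16:00; a 60-minute meeting can start as late as 15:00 and still end by 16:00.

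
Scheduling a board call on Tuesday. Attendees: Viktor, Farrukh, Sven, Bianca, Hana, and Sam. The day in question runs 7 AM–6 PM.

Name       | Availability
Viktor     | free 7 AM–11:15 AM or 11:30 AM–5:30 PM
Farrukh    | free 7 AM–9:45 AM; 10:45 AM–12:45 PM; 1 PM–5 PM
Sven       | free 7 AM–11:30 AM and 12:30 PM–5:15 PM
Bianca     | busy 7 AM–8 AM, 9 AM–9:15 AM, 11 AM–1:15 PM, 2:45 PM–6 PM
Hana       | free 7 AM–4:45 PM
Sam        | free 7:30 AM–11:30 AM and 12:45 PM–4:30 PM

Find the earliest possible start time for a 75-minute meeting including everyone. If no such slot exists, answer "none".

13:15

Viktor free: 07:00-11:15, 11:30-17:30.
Farrukh free: 07:00-09:45, 10:45-12:45, 13:00-17:00.
Sven free: 07:00-11:30, 12:30-17:15.
Bianca free: 08:00-09:00, 09:15-11:00, 13:15-14:45 (invert busy blocks within the working day).
Hana free: 07:00-16:45.
Sam free: 07:30-11:30, 12:45-16:30.
Viktor ∩ Farrukh: 07:00-09:45, 10:45-11:15, 11:30-12:45, 13:00-17:00.
Viktor ∩ Farrukh ∩ Sven: 07:00-09:45, 10:45-11:15, 12:30-12:45, 13:00-17:00.
Viktor ∩ Farrukh ∩ Sven ∩ Bianca: 08:00-09:00, 09:15-09:45, 10:45-11:00, 13:15-14:45.
Viktor ∩ Farrukh ∩ Sven ∩ Bianca ∩ Hana: 08:00-09:00, 09:15-09:45, 10:45-11:00, 13:15-14:45.
Viktor ∩ Farrukh ∩ Sven ∩ Bianca ∩ Hana ∩ Sam: 08:00-09:00, 09:15-09:45, 10:45-11:00, 13:15-14:45.
The first common window of at least 75 minutes is 13:15-14:45, so the earliest start is 13:15.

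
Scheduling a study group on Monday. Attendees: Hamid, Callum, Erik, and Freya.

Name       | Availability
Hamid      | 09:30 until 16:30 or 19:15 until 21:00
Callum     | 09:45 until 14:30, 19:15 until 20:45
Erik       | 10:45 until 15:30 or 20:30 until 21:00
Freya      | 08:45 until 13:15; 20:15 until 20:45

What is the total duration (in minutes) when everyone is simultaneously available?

Hamid ∩ Callum: 09:45-14:30, 19:15-20:45.
Hamid ∩ Callum ∩ Erik: 10:45-14:30, 20:30-20:45.
Hamid ∩ Callum ∩ Erik ∩ Freya: 10:45-13:15, 20:30-20:45.
Those are the intersection windows.
Summing the common windows: 150 + 15 = 165 minutes.

165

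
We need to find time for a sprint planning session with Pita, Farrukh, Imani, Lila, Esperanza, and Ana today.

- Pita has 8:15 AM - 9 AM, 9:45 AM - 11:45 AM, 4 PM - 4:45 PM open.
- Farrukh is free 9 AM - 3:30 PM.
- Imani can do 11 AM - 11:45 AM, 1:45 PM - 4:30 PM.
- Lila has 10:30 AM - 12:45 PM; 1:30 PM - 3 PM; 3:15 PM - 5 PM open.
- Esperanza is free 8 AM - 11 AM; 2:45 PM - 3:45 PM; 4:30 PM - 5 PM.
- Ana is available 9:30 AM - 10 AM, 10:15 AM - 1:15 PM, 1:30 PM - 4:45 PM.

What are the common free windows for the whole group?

Pita ∩ Farrukh: 09:45-11:45.
Pita ∩ Farrukh ∩ Imani: 11:00-11:45.
Pita ∩ Farrukh ∩ Imani ∩ Lila: 11:00-11:45.
Pita ∩ Farrukh ∩ Imani ∩ Lila ∩ Esperanza: ∅.
Pita ∩ Farrukh ∩ Imani ∩ Lila ∩ Esperanza ∩ Ana: ∅.
There is no time when everyone is free.

none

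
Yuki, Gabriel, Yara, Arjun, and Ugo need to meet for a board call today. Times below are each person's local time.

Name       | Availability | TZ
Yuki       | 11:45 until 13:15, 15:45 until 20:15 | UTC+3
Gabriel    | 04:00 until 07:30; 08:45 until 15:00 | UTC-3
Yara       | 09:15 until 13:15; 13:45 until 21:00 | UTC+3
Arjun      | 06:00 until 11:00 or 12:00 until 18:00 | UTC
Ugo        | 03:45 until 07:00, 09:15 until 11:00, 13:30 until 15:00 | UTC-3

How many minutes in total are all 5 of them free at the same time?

195

Yuki in UTC: 08:45-10:15, 12:45-17:15 (subtract 3h to convert from UTC+3).
Gabriel in UTC: 07:00-10:30, 11:45-18:00 (add 3h to convert from UTC-3).
Yara in UTC: 06:15-10:15, 10:45-18:00 (subtract 3h to convert from UTC+3).
Arjun in UTC: 06:00-11:00, 12:00-18:00.
Ugo in UTC: 06:45-10:00, 12:15-14:00, 16:30-18:00 (add 3h to convert from UTC-3).
Yuki ∩ Gabriel: 08:45-10:15, 12:45-17:15.
Yuki ∩ Gabriel ∩ Yara: 08:45-10:15, 12:45-17:15.
Yuki ∩ Gabriel ∩ Yara ∩ Arjun: 08:45-10:15, 12:45-17:15.
Yuki ∩ Gabriel ∩ Yara ∩ Arjun ∩ Ugo: 08:45-10:00, 12:45-14:00, 16:30-17:15.
Summing the common windows: 75 + 75 + 45 = 195 minutes.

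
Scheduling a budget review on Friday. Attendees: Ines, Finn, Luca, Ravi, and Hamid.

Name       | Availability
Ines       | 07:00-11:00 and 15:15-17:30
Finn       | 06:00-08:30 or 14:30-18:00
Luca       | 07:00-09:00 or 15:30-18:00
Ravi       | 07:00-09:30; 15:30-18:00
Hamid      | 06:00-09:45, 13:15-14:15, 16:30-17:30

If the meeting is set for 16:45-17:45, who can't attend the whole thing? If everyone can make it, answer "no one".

Hamid, Ines

Ines: not fully free for 16:45-17:45. Finn: free for 16:45-17:45. Luca: free for 16:45-17:45. Ravi: free for 16:45-17:45. Hamid: not fully free for 16:45-17:45.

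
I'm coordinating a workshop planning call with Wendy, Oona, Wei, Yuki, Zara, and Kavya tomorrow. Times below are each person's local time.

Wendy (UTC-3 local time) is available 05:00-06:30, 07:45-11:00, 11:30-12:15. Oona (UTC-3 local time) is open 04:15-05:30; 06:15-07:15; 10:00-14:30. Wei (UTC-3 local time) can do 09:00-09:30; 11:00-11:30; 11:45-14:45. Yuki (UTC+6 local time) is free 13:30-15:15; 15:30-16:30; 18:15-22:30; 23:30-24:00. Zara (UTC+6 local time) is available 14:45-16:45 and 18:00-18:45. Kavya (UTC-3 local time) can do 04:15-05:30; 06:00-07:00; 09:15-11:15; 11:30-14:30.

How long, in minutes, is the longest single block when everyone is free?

Wendy in UTC: 08:00-09:30, 10:45-14:00, 14:30-15:15 (add 3h to convert from UTC-3).
Oona in UTC: 07:15-08:30, 09:15-10:15, 13:00-17:30 (add 3h to convert from UTC-3).
Wei in UTC: 12:00-12:30, 14:00-14:30, 14:45-17:45 (add 3h to convert from UTC-3).
Yuki in UTC: 07:30-09:15, 09:30-10:30, 12:15-16:30, 17:30-18:00 (subtract 6h to convert from UTC+6).
Zara in UTC: 08:45-10:45, 12:00-12:45 (subtract 6h to convert from UTC+6).
Kavya in UTC: 07:15-08:30, 09:00-10:00, 12:15-14:15, 14:30-17:30 (add 3h to convert from UTC-3).
Wendy ∩ Oona: 08:00-08:30, 09:15-09:30, 13:00-14:00, 14:30-15:15.
Wendy ∩ Oona ∩ Wei: 14:45-15:15.
Wendy ∩ Oona ∩ Wei ∩ Yuki: 14:45-15:15.
Wendy ∩ Oona ∩ Wei ∩ Yuki ∩ Zara: ∅.
Wendy ∩ Oona ∩ Wei ∩ Yuki ∩ Zara ∩ Kavya: ∅.
There is no time when everyone is free.
No common window exists, so the longest block is 0 minutes.

0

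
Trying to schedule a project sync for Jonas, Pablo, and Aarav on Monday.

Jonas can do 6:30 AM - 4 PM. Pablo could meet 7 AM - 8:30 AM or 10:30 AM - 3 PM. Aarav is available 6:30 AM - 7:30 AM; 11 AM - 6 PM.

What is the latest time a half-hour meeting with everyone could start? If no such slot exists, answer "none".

Jonas ∩ Pablo: 07:00-08:30, 10:30-15:00.
Jonas ∩ Pablo ∩ Aarav: 07:00-07:30, 11:00-15:00.
Those are the intersection windows.
The last common window of at least 30 minutes is 11:00-15:00; a 30-minute meeting can start as late as 14:30 and still end by 15:00.

14:30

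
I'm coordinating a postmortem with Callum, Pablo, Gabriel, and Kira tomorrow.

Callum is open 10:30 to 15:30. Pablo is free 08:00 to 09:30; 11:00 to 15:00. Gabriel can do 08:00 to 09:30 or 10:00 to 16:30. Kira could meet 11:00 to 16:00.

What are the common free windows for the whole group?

11:00-15:00

Callum ∩ Pablo: 11:00-15:00.
Callum ∩ Pablo ∩ Gabriel: 11:00-15:00.
Callum ∩ Pablo ∩ Gabriel ∩ Kira: 11:00-15:00.
Those are the intersection windows.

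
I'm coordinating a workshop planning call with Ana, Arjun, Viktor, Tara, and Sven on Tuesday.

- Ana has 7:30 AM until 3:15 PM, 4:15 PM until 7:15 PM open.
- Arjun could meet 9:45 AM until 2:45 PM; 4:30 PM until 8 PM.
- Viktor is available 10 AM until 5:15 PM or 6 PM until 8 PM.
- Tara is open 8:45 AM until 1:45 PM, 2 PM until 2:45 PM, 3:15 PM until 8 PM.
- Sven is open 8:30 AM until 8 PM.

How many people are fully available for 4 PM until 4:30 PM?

Viktor, Tara, and Sven can make the full 16:00-16:30 slot — that's 3.

3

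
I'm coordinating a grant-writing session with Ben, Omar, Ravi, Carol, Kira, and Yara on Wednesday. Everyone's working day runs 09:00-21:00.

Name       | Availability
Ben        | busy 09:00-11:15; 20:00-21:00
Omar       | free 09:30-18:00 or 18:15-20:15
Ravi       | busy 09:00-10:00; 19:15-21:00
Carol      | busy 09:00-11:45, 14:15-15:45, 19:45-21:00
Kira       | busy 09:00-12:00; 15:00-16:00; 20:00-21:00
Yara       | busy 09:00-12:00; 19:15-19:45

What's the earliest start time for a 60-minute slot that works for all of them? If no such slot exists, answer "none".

Ben free: 11:15-20:00 (invert busy blocks within the working day).
Omar free: 09:30-18:00, 18:15-20:15.
Ravi free: 10:00-19:15 (invert busy blocks within the working day).
Carol free: 11:45-14:15, 15:45-19:45 (invert busy blocks within the working day).
Kira free: 12:00-15:00, 16:00-20:00 (invert busy blocks within the working day).
Yara free: 12:00-19:15, 19:45-21:00 (invert busy blocks within the working day).
Ben ∩ Omar: 11:15-18:00, 18:15-20:00.
Ben ∩ Omar ∩ Ravi: 11:15-18:00, 18:15-19:15.
Ben ∩ Omar ∩ Ravi ∩ Carol: 11:45-14:15, 15:45-18:00, 18:15-19:15.
Ben ∩ Omar ∩ Ravi ∩ Carol ∩ Kira: 12:00-14:15, 16:00-18:00, 18:15-19:15.
Ben ∩ Omar ∩ Ravi ∩ Carol ∩ Kira ∩ Yara: 12:00-14:15, 16:00-18:00, 18:15-19:15.
So the common availability across everyone is 12:00-14:15, 16:00-18:00, 18:15-19:15.
The first common window of at least 60 minutes is 12:00-14:15, so the earliest start is 12:00.

12:00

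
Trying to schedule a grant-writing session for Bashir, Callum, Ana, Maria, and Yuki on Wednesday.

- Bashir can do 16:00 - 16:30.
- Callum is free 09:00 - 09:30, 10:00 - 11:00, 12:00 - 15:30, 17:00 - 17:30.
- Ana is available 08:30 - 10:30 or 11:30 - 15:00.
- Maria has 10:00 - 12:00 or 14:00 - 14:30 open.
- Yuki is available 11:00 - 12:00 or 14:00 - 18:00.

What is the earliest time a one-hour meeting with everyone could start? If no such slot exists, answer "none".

none

Bashir ∩ Callum: ∅.
Bashir ∩ Callum ∩ Ana: ∅.
Bashir ∩ Callum ∩ Ana ∩ Maria: ∅.
Bashir ∩ Callum ∩ Ana ∩ Maria ∩ Yuki: ∅.
There is no time when everyone is free.
No common window is at least 60 minutes long.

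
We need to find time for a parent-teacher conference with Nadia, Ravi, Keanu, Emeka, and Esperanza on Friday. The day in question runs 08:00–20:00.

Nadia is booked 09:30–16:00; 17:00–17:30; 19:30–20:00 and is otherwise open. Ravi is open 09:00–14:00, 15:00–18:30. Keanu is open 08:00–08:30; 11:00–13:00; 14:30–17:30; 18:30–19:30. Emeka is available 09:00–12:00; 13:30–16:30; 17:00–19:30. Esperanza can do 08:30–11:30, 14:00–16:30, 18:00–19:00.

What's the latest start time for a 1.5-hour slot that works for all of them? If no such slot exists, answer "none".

Nadia free: 08:00-09:30, 16:00-17:00, 17:30-19:30 (invert busy blocks within the working day).
Ravi free: 09:00-14:00, 15:00-18:30.
Keanu free: 08:00-08:30, 11:00-13:00, 14:30-17:30, 18:30-19:30.
Emeka free: 09:00-12:00, 13:30-16:30, 17:00-19:30.
Esperanza free: 08:30-11:30, 14:00-16:30, 18:00-19:00.
Nadia ∩ Ravi: 09:00-09:30, 16:00-17:00, 17:30-18:30.
Nadia ∩ Ravi ∩ Keanu: 16:00-17:00.
Nadia ∩ Ravi ∩ Keanu ∩ Emeka: 16:00-16:30.
Nadia ∩ Ravi ∩ Keanu ∩ Emeka ∩ Esperanza: 16:00-16:30.
Those are the intersection windows.
No common window is at least 90 minutes long.

none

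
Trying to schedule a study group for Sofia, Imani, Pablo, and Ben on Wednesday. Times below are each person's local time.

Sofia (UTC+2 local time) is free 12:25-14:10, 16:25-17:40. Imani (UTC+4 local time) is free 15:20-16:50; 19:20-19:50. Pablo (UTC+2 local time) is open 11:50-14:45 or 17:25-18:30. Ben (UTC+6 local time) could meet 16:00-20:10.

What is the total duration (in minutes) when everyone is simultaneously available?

50

Sofia in UTC: 10:25-12:10, 14:25-15:40 (subtract 2h to convert from UTC+2).
Imani in UTC: 11:20-12:50, 15:20-15:50 (subtract 4h to convert from UTC+4).
Pablo in UTC: 09:50-12:45, 15:25-16:30 (subtract 2h to convert from UTC+2).
Ben in UTC: 10:00-14:10 (subtract 6h to convert from UTC+6).
Sofia ∩ Imani: 11:20-12:10, 15:20-15:40.
Sofia ∩ Imani ∩ Pablo: 11:20-12:10, 15:25-15:40.
Sofia ∩ Imani ∩ Pablo ∩ Ben: 11:20-12:10.
So the common availability across everyone is 11:20-12:10.
That's a single block of 50 minutes.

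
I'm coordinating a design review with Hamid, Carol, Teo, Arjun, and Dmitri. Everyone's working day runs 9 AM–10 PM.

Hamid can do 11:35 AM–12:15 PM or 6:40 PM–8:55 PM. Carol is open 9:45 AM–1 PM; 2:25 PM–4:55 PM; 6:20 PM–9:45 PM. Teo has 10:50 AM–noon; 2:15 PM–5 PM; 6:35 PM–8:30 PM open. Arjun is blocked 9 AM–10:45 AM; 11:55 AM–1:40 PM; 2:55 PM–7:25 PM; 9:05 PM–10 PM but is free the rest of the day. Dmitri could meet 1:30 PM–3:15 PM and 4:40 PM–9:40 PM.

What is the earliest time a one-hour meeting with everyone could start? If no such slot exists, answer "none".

19:25

Hamid free: 11:35-12:15, 18:40-20:55.
Carol free: 09:45-13:00, 14:25-16:55, 18:20-21:45.
Teo free: 10:50-12:00, 14:15-17:00, 18:35-20:30.
Arjun free: 10:45-11:55, 13:40-14:55, 19:25-21:05 (invert busy blocks within the working day).
Dmitri free: 13:30-15:15, 16:40-21:40.
Hamid ∩ Carol: 11:35-12:15, 18:40-20:55.
Hamid ∩ Carol ∩ Teo: 11:35-12:00, 18:40-20:30.
Hamid ∩ Carol ∩ Teo ∩ Arjun: 11:35-11:55, 19:25-20:30.
Hamid ∩ Carol ∩ Teo ∩ Arjun ∩ Dmitri: 19:25-20:30.
Those are the intersection windows.
The first common window of at least 60 minutes is 19:25-20:30, so the earliest start is 19:25.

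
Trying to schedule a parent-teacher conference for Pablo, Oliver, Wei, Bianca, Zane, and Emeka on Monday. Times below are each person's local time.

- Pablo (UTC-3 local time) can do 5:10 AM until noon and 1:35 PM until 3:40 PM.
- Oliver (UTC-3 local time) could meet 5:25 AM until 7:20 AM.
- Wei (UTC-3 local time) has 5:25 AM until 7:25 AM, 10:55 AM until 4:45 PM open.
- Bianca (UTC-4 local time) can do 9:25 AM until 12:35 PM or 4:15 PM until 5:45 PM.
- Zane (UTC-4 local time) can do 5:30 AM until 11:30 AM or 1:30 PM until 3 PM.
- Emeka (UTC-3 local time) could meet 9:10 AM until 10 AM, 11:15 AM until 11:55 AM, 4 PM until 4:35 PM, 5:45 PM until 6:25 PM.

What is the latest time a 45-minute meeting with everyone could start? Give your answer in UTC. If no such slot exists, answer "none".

none

Pablo in UTC: 08:10-15:00, 16:35-18:40 (add 3h to convert from UTC-3).
Oliver in UTC: 08:25-10:20 (add 3h to convert from UTC-3).
Wei in UTC: 08:25-10:25, 13:55-19:45 (add 3h to convert from UTC-3).
Bianca in UTC: 13:25-16:35, 20:15-21:45 (add 4h to convert from UTC-4).
Zane in UTC: 09:30-15:30, 17:30-19:00 (add 4h to convert from UTC-4).
Emeka in UTC: 12:10-13:00, 14:15-14:55, 19:00-19:35, 20:45-21:25 (add 3h to convert from UTC-3).
Pablo ∩ Oliver: 08:25-10:20.
Pablo ∩ Oliver ∩ Wei: 08:25-10:20.
Pablo ∩ Oliver ∩ Wei ∩ Bianca: ∅.
Pablo ∩ Oliver ∩ Wei ∩ Bianca ∩ Zane: ∅.
Pablo ∩ Oliver ∩ Wei ∩ Bianca ∩ Zane ∩ Emeka: ∅.
There is no time when everyone is free.
No common window is at least 45 minutes long.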